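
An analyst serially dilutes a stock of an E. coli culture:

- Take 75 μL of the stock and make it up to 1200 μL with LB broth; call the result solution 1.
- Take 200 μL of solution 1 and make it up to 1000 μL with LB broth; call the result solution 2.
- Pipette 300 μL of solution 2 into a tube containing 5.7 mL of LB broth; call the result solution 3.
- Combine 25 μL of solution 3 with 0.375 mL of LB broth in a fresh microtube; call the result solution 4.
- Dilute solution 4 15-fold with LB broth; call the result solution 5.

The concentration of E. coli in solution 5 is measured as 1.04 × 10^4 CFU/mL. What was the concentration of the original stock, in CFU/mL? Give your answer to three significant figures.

3.99 × 10^9 CFU/mL

Step 1: 75 μL brought to 1200 μL → factor 1200/75 = 16
Step 2: 200 μL brought to 1000 μL → factor 1000/200 = 5
Step 3: 300 μL + 5.7 mL = 6000 μL total → factor 6000/300 = 20
Step 4: 25 μL + 0.375 mL = 400 μL total → factor 400/25 = 16
Step 5: 15-fold → factor 15
Overall dilution factor = 16 × 5 × 20 × 16 × 15 = 3.84 × 10^5
Stock = 1.04 × 10^4 CFU/mL × 3.84 × 10^5 = 3.99 × 10^9 CFU/mL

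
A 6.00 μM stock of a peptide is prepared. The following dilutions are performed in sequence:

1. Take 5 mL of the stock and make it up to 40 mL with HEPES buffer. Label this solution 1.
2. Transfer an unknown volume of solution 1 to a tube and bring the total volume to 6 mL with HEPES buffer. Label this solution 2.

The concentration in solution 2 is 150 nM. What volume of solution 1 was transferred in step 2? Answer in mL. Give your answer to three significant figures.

Step 1: 5 mL brought to 40 mL → factor 40/5 = 8
Step 2: v brought to 6 mL → factor = 6 mL/v
Product of known-step factors = 8
Overall factor = 6.00 μM / (150 nM) = 40
Step-2 factor = 40 / 8 = 5
v = 6 mL / 5 = 1.20 mL

1.20 mL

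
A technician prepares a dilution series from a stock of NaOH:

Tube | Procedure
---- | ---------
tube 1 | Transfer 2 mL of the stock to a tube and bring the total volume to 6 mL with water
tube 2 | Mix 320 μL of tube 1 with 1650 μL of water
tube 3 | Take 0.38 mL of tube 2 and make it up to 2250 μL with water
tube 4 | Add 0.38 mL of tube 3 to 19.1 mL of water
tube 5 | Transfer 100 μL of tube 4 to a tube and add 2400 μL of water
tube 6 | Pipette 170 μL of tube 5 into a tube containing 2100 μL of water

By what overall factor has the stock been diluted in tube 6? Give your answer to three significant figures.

Step 1: 2 mL brought to 6 mL → factor 6/2 = 3
Step 2: 320 μL + 1650 μL = 1970 μL total → factor 1970/320 = 6.1562
Step 3: 0.38 mL brought to 2250 μL → factor 2.25/0.38 = 5.9211
Step 4: 0.38 mL + 19.1 mL = 19.48 mL total → factor 19.48/0.38 = 51.263
Step 5: 100 μL + 2400 μL = 2500 μL total → factor 2500/100 = 25
Step 6: 170 μL + 2100 μL = 2270 μL total → factor 2270/170 = 13.353
Overall dilution factor = 3 × 6.1562 × 5.9211 × 51.263 × 25 × 13.353 = 1.8714 × 10^6

1.87 × 10^6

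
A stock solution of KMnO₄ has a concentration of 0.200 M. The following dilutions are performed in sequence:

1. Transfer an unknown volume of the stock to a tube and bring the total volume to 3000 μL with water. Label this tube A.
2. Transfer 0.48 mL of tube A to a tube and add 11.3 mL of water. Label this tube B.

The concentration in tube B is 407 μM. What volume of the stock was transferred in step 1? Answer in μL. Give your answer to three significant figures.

Step 1: v brought to 3000 μL → factor = 3000 μL/v
Step 2: 0.48 mL + 11.3 mL = 11.78 mL total → factor 11.78/0.48 = 24.542
Product of known-step factors = 24.542
Overall factor = 0.200 M / (407 μM) = 491.4
Step-1 factor = 491.4 / 24.542 = 20.023
v = 3000 μL / 20.023 = 150 μL

150 μL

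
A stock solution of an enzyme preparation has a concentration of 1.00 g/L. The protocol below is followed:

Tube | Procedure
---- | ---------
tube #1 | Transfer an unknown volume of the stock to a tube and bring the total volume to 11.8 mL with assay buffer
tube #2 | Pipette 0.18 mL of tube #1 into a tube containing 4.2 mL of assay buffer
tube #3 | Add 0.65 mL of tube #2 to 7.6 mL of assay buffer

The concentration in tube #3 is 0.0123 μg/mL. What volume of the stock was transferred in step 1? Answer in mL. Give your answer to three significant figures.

Step 1: v brought to 11.8 mL → factor = 11.8 mL/v
Step 2: 0.18 mL + 4.2 mL = 4.38 mL total → factor 4.38/0.18 = 24.333
Step 3: 0.65 mL + 7.6 mL = 8.25 mL total → factor 8.25/0.65 = 12.692
Product of known-step factors = 308.85
Overall factor = 1.00 g/L / (0.0123 μg/mL) = 81301
Step-1 factor = 81301 / 308.85 = 263.24
v = 11.8 mL / 263.24 = 0.0448 mL

0.0448 mL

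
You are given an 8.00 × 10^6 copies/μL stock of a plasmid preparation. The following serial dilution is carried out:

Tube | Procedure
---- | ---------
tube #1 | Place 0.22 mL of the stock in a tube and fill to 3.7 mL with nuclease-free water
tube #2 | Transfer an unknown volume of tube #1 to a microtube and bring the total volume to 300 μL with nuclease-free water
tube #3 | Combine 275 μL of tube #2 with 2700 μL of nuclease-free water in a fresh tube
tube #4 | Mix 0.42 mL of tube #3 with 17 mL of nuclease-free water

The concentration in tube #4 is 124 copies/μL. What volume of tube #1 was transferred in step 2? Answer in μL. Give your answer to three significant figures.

35.1 μL

Step 1: 0.22 mL brought to 3.7 mL → factor 3.7/0.22 = 16.818
Step 2: v brought to 300 μL → factor = 300 μL/v
Step 3: 275 μL + 2700 μL = 2975 μL total → factor 2975/275 = 10.818
Step 4: 0.42 mL + 17 mL = 17.42 mL total → factor 17.42/0.42 = 41.476
Product of known-step factors = 7546.3
Overall factor = 8.00 × 10^6 copies/μL / (124 copies/μL) = 64516
Step-2 factor = 64516 / 7546.3 = 8.5494
v = 300 μL / 8.5494 = 35.1 μL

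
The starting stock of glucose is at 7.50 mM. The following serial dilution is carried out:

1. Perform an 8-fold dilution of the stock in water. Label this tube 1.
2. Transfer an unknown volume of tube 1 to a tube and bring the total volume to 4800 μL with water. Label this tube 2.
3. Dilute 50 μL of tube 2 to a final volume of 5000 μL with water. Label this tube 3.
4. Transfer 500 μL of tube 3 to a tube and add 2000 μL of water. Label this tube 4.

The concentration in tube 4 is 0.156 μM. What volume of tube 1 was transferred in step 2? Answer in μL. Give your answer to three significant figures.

399 μL

Step 1: 8-fold → factor 8
Step 2: v brought to 4800 μL → factor = 4800 μL/v
Step 3: 50 μL brought to 5000 μL → factor 5000/50 = 100
Step 4: 500 μL + 2000 μL = 2500 μL total → factor 2500/500 = 5
Product of known-step factors = 4000
Overall factor = 7.50 mM / (0.156 μM) = 48077
Step-2 factor = 48077 / 4000 = 12.019
v = 4800 μL / 12.019 = 399 μL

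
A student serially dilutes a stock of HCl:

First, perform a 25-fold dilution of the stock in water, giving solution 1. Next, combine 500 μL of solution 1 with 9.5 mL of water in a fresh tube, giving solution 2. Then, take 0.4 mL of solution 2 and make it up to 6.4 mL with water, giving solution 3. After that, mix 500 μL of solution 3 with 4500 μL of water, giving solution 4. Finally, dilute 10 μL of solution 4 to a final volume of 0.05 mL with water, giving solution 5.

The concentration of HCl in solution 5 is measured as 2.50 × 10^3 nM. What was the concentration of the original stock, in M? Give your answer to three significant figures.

1.00 M

Step 1: 25-fold → factor 25
Step 2: 500 μL + 9.5 mL = 10000 μL total → factor 10000/500 = 20
Step 3: 0.4 mL brought to 6.4 mL → factor 6.4/0.4 = 16
Step 4: 500 μL + 4500 μL = 5000 μL total → factor 5000/500 = 10
Step 5: 10 μL brought to 0.05 mL → factor 50/10 = 5
Overall dilution factor = 25 × 20 × 16 × 10 × 5 = 4 × 10^5
Stock = 2.50 × 10^3 nM × 4 × 10^5 = 1.000 × 10^9 nM = 1.00 M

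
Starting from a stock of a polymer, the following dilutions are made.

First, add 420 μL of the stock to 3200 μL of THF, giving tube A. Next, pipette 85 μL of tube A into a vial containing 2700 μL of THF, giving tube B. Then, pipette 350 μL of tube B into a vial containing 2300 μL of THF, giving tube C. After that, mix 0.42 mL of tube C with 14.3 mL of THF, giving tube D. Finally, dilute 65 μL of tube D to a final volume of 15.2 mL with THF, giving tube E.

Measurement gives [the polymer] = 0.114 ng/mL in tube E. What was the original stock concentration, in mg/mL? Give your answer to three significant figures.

Step 1: 420 μL + 3200 μL = 3620 μL total → factor 3620/420 = 8.619
Step 2: 85 μL + 2700 μL = 2785 μL total → factor 2785/85 = 32.765
Step 3: 350 μL + 2300 μL = 2650 μL total → factor 2650/350 = 7.5714
Step 4: 0.42 mL + 14.3 mL = 14.72 mL total → factor 14.72/0.42 = 35.048
Step 5: 65 μL brought to 15.2 mL → factor 15200/65 = 233.85
Overall dilution factor = 8.619 × 32.765 × 7.5714 × 35.048 × 233.85 = 1.7524 × 10^7
Stock = 0.114 ng/mL × 1.7524 × 10^7 = 1.998 × 10^6 ng/mL = 2.00 mg/mL

2.00 mg/mL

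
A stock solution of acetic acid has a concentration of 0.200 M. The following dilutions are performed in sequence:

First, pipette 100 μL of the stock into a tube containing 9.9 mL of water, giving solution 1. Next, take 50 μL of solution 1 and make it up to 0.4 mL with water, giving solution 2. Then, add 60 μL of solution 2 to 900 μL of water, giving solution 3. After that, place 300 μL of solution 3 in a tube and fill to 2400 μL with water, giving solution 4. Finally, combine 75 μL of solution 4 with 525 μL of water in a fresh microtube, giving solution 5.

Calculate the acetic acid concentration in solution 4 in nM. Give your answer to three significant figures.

Step 1: 100 μL + 9.9 mL = 10000 μL total → factor 10000/100 = 100
Step 2: 50 μL brought to 0.4 mL → factor 400/50 = 8
Step 3: 60 μL + 900 μL = 960 μL total → factor 960/60 = 16
Step 4: 300 μL brought to 2400 μL → factor 2400/300 = 8
Dilution factor through solution 4 = 100 × 8 × 16 × 8 = 1.024 × 10^5
[solution 4] = 0.200 M / 1.024 × 10^5 = 1.953 × 10^-6 M = 1.95 × 10^3 nM

1.95 × 10^3 nM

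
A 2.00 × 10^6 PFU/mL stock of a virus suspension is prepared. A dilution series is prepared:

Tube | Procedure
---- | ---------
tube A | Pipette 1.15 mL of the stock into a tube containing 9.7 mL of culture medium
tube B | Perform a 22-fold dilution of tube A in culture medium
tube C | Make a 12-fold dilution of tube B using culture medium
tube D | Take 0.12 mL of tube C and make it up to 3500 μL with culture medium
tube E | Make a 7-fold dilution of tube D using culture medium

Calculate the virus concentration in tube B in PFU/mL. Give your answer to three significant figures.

Step 1: 1.15 mL + 9.7 mL = 10.85 mL total → factor 10.85/1.15 = 9.4348
Step 2: 22-fold → factor 22
Dilution factor through tube B = 9.4348 × 22 = 207.57
[tube B] = 2.00 × 10^6 PFU/mL / 207.57 = 9.64 × 10^3 PFU/mL

9.64 × 10^3 PFU/mL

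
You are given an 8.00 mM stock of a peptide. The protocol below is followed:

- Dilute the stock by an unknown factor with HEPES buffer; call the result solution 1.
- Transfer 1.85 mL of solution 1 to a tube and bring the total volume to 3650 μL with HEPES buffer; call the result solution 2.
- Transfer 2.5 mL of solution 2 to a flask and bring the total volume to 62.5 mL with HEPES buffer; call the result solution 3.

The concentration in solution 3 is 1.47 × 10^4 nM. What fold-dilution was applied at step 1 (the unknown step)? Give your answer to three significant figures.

11.0-fold

Step 1: unknown factor x
Step 2: 1.85 mL brought to 3650 μL → factor 3.65/1.85 = 1.973
Step 3: 2.5 mL brought to 62.5 mL → factor 62.5/2.5 = 25
Product of known-step factors = 49.324
Overall factor = 8.00 mM / (1.47 × 10^4 nM) = 544.22
x = 544.22 / 49.324 = 11.0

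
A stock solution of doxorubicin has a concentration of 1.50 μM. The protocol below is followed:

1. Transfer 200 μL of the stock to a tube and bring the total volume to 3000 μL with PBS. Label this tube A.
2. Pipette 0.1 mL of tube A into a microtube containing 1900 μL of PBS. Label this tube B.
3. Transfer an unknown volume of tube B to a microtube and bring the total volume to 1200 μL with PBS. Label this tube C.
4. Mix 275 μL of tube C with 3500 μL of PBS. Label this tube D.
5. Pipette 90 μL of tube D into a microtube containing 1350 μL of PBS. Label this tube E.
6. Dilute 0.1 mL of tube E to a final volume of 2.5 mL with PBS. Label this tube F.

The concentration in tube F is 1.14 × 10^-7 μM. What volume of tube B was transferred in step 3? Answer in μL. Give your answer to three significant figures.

150 μL

Step 1: 200 μL brought to 3000 μL → factor 3000/200 = 15
Step 2: 0.1 mL + 1900 μL = 2 mL total → factor 2/0.1 = 20
Step 3: v brought to 1200 μL → factor = 1200 μL/v
Step 4: 275 μL + 3500 μL = 3775 μL total → factor 3775/275 = 13.727
Step 5: 90 μL + 1350 μL = 1440 μL total → factor 1440/90 = 16
Step 6: 0.1 mL brought to 2.5 mL → factor 2.5/0.1 = 25
Product of known-step factors = 1.6473 × 10^6
Overall factor = 1.50 μM / (1.14 × 10^-7 μM) = 1.3158 × 10^7
Step-3 factor = 1.3158 × 10^7 / 1.6473 × 10^6 = 7.9877
v = 1200 μL / 7.9877 = 150 μL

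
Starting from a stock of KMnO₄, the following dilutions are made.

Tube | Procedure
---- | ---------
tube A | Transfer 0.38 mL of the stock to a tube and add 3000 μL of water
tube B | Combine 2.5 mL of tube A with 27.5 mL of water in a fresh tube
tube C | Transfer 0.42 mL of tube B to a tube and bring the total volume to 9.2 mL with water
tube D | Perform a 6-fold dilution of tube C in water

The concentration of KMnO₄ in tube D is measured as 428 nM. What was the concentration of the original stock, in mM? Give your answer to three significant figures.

6.00 mM

Step 1: 0.38 mL + 3000 μL = 3.38 mL total → factor 3.38/0.38 = 8.8947
Step 2: 2.5 mL + 27.5 mL = 30 mL total → factor 30/2.5 = 12
Step 3: 0.42 mL brought to 9.2 mL → factor 9.2/0.42 = 21.905
Step 4: 6-fold → factor 6
Overall dilution factor = 8.8947 × 12 × 21.905 × 6 = 14028
Stock = 428 nM × 14028 = 6.004 × 10^6 nM = 6.00 mM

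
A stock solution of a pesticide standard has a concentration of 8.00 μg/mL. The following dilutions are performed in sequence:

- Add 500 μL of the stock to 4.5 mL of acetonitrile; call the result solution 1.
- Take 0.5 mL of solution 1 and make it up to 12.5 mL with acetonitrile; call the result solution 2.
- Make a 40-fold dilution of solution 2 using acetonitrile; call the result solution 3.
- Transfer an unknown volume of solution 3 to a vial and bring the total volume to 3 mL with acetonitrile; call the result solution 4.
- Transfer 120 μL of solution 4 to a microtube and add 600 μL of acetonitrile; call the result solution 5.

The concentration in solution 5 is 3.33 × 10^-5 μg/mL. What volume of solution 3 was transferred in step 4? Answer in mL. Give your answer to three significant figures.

0.749 mL

Step 1: 500 μL + 4.5 mL = 5000 μL total → factor 5000/500 = 10
Step 2: 0.5 mL brought to 12.5 mL → factor 12.5/0.5 = 25
Step 3: 40-fold → factor 40
Step 4: v brought to 3 mL → factor = 3 mL/v
Step 5: 120 μL + 600 μL = 720 μL total → factor 720/120 = 6
Product of known-step factors = 60000
Overall factor = 8.00 μg/mL / (3.33 × 10^-5 μg/mL) = 2.4024 × 10^5
Step-4 factor = 2.4024 × 10^5 / 60000 = 4.004
v = 3 mL / 4.004 = 0.749 mL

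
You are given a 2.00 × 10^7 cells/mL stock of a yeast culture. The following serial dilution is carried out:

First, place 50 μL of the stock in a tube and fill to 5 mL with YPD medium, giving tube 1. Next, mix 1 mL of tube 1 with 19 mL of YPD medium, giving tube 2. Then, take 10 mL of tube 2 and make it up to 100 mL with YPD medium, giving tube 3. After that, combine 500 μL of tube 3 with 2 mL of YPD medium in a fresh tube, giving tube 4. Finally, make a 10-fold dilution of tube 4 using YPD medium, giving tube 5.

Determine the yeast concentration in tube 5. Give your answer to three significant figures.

Step 1: 50 μL brought to 5 mL → factor 5000/50 = 100
Step 2: 1 mL + 19 mL = 20 mL total → factor 20/1 = 20
Step 3: 10 mL brought to 100 mL → factor 100/10 = 10
Step 4: 500 μL + 2 mL = 2500 μL total → factor 2500/500 = 5
Step 5: 10-fold → factor 10
Overall dilution factor = 100 × 20 × 10 × 5 × 10 = 1 × 10^6
Final = 2.00 × 10^7 cells/mL / 1 × 10^6 = 20.0 cells/mL

20.0 cells/mL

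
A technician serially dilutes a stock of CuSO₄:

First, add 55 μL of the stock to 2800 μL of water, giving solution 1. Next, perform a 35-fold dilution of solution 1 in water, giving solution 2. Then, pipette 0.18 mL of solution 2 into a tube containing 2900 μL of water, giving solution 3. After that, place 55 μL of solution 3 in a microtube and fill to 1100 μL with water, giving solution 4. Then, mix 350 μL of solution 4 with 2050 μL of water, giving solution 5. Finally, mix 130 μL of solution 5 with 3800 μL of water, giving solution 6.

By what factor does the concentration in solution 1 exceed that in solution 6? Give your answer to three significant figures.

Step 1: 55 μL + 2800 μL = 2855 μL total → factor 2855/55 = 51.909
Step 2: 35-fold → factor 35
Step 3: 0.18 mL + 2900 μL = 3.08 mL total → factor 3.08/0.18 = 17.111
Step 4: 55 μL brought to 1100 μL → factor 1100/55 = 20
Step 5: 350 μL + 2050 μL = 2400 μL total → factor 2400/350 = 6.8571
Step 6: 130 μL + 3800 μL = 3930 μL total → factor 3930/130 = 30.231
Dilution factor to solution 1 = 51.909; to solution 6 = 1.2889 × 10^8
[solution 1]/[solution 6] = (factor to solution 6)/(factor to solution 1) = 1.2889 × 10^8/51.909 = 2.48 × 10^6

2.48 × 10^6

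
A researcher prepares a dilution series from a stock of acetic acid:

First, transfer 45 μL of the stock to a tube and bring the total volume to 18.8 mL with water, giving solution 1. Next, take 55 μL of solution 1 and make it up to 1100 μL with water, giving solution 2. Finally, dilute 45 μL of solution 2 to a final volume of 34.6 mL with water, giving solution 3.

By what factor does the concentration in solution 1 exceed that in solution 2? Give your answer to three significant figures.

Step 1: 45 μL brought to 18.8 mL → factor 18800/45 = 417.78
Step 2: 55 μL brought to 1100 μL → factor 1100/55 = 20
Dilution factor to solution 1 = 417.78; to solution 2 = 8355.6
[solution 1]/[solution 2] = (factor to solution 2)/(factor to solution 1) = 8355.6/417.78 = 20.0

20.0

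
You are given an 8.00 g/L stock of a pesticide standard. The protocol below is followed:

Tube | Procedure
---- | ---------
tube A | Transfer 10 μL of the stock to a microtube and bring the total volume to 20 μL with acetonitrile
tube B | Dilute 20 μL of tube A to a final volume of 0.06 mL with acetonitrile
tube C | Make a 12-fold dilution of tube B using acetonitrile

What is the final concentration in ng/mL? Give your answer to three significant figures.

1.11 × 10^5 ng/mL

Step 1: 10 μL brought to 20 μL → factor 20/10 = 2
Step 2: 20 μL brought to 0.06 mL → factor 60/20 = 3
Step 3: 12-fold → factor 12
Overall dilution factor = 2 × 3 × 12 = 72
Final = 8.00 g/L / 72 = 0.1111 g/L = 1.11 × 10^5 ng/mL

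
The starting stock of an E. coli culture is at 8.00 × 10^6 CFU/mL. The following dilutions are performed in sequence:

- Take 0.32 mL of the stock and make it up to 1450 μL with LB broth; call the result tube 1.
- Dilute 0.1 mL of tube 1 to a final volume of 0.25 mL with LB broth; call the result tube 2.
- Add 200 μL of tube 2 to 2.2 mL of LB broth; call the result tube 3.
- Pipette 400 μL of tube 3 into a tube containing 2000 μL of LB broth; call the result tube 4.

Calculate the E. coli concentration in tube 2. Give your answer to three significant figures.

7.06 × 10^5 CFU/mL

Step 1: 0.32 mL brought to 1450 μL → factor 1.45/0.32 = 4.5312
Step 2: 0.1 mL brought to 0.25 mL → factor 0.25/0.1 = 2.5
Dilution factor through tube 2 = 4.5312 × 2.5 = 11.328
[tube 2] = 8.00 × 10^6 CFU/mL / 11.328 = 7.06 × 10^5 CFU/mL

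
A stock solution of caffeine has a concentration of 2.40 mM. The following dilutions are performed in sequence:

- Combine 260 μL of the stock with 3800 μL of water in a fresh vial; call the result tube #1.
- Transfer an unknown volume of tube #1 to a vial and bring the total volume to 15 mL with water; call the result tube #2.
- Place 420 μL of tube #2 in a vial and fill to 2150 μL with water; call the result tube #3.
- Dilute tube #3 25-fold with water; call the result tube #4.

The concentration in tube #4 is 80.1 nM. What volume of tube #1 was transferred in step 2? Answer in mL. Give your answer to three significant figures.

1.00 mL

Step 1: 260 μL + 3800 μL = 4060 μL total → factor 4060/260 = 15.615
Step 2: v brought to 15 mL → factor = 15 mL/v
Step 3: 420 μL brought to 2150 μL → factor 2150/420 = 5.119
Step 4: 25-fold → factor 25
Product of known-step factors = 1998.4
Overall factor = 2.40 mM / (80.1 nM) = 29963
Step-2 factor = 29963 / 1998.4 = 14.993
v = 15 mL / 14.993 = 1.00 mL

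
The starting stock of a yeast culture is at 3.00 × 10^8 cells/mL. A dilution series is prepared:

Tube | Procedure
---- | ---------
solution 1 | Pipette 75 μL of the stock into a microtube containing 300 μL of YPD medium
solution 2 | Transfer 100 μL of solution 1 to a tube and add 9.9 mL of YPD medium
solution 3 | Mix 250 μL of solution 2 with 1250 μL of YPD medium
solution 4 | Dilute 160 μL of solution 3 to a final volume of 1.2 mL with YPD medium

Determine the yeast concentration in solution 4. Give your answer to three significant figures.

1.33 × 10^4 cells/mL

Step 1: 75 μL + 300 μL = 375 μL total → factor 375/75 = 5
Step 2: 100 μL + 9.9 mL = 10000 μL total → factor 10000/100 = 100
Step 3: 250 μL + 1250 μL = 1500 μL total → factor 1500/250 = 6
Step 4: 160 μL brought to 1.2 mL → factor 1200/160 = 7.5
Overall dilution factor = 5 × 100 × 6 × 7.5 = 22500
Final = 3.00 × 10^8 cells/mL / 22500 = 1.33 × 10^4 cells/mL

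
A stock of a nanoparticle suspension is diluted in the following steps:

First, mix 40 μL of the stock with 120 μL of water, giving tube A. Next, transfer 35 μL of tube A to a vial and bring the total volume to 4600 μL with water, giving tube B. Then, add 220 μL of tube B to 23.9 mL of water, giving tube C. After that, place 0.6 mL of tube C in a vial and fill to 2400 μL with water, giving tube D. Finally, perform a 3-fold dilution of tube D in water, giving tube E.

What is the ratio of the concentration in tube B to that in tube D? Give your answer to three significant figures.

439

Step 1: 40 μL + 120 μL = 160 μL total → factor 160/40 = 4
Step 2: 35 μL brought to 4600 μL → factor 4600/35 = 131.43
Step 3: 220 μL + 23.9 mL = 24120 μL total → factor 24120/220 = 109.64
Step 4: 0.6 mL brought to 2400 μL → factor 2.4/0.6 = 4
Dilution factor to tube B = 525.71; to tube D = 2.3055 × 10^5
[tube B]/[tube D] = (factor to tube D)/(factor to tube B) = 2.3055 × 10^5/525.71 = 439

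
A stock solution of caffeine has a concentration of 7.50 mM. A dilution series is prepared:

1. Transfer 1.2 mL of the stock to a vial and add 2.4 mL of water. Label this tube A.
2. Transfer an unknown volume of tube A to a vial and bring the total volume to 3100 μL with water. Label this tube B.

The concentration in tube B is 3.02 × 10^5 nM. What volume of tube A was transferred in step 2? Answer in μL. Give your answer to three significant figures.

374 μL

Step 1: 1.2 mL + 2.4 mL = 3.6 mL total → factor 3.6/1.2 = 3
Step 2: v brought to 3100 μL → factor = 3100 μL/v
Product of known-step factors = 3
Overall factor = 7.50 mM / (3.02 × 10^5 nM) = 24.834
Step-2 factor = 24.834 / 3 = 8.2781
v = 3100 μL / 8.2781 = 374 μL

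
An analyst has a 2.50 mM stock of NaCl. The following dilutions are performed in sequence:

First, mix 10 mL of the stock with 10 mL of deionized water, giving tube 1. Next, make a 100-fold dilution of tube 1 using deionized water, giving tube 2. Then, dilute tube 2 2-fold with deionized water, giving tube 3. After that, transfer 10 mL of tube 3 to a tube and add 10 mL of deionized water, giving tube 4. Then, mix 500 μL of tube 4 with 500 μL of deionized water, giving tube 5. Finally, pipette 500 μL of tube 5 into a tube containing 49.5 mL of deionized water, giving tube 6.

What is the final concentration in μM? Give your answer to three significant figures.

Step 1: 10 mL + 10 mL = 20 mL total → factor 20/10 = 2
Step 2: 100-fold → factor 100
Step 3: 2-fold → factor 2
Step 4: 10 mL + 10 mL = 20 mL total → factor 20/10 = 2
Step 5: 500 μL + 500 μL = 1000 μL total → factor 1000/500 = 2
Step 6: 500 μL + 49.5 mL = 50000 μL total → factor 50000/500 = 100
Overall dilution factor = 2 × 100 × 2 × 2 × 2 × 100 = 1.6 × 10^5
Final = 2.50 mM / 1.6 × 10^5 = 1.563 × 10^-5 mM = 0.0156 μM

0.0156 μM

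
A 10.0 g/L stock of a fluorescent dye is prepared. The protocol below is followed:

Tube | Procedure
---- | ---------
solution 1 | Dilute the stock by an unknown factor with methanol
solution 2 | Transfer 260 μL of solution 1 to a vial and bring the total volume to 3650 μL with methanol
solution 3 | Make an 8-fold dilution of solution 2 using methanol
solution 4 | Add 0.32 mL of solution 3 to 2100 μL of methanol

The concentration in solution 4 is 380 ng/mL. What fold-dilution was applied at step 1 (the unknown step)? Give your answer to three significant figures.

31.0-fold

Step 1: unknown factor x
Step 2: 260 μL brought to 3650 μL → factor 3650/260 = 14.038
Step 3: 8-fold → factor 8
Step 4: 0.32 mL + 2100 μL = 2.42 mL total → factor 2.42/0.32 = 7.5625
Product of known-step factors = 849.33
Overall factor = 10.0 g/L / (380 ng/mL) = 26316
x = 26316 / 849.33 = 31.0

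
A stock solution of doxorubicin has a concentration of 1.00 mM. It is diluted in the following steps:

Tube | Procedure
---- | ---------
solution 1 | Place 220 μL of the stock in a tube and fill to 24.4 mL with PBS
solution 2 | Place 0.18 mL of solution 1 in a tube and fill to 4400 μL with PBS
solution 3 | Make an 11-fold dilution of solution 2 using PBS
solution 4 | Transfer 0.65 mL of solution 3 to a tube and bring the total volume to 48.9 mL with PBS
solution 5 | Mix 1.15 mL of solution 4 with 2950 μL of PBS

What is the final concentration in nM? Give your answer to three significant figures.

0.125 nM

Step 1: 220 μL brought to 24.4 mL → factor 24400/220 = 110.91
Step 2: 0.18 mL brought to 4400 μL → factor 4.4/0.18 = 24.444
Step 3: 11-fold → factor 11
Step 4: 0.65 mL brought to 48.9 mL → factor 48.9/0.65 = 75.231
Step 5: 1.15 mL + 2950 μL = 4.1 mL total → factor 4.1/1.15 = 3.5652
Overall dilution factor = 110.91 × 24.444 × 11 × 75.231 × 3.5652 = 7.9987 × 10^6
Final = 1.00 mM / 7.9987 × 10^6 = 1.250 × 10^-7 mM = 0.125 nM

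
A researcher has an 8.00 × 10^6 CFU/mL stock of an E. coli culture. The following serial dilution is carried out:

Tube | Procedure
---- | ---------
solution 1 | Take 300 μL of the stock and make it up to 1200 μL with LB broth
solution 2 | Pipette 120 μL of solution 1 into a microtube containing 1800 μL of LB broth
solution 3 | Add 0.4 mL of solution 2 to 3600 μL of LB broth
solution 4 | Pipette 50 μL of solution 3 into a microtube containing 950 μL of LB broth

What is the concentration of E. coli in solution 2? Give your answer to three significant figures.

Step 1: 300 μL brought to 1200 μL → factor 1200/300 = 4
Step 2: 120 μL + 1800 μL = 1920 μL total → factor 1920/120 = 16
Dilution factor through solution 2 = 4 × 16 = 64
[solution 2] = 8.00 × 10^6 CFU/mL / 64 = 1.25 × 10^5 CFU/mL

1.25 × 10^5 CFU/mL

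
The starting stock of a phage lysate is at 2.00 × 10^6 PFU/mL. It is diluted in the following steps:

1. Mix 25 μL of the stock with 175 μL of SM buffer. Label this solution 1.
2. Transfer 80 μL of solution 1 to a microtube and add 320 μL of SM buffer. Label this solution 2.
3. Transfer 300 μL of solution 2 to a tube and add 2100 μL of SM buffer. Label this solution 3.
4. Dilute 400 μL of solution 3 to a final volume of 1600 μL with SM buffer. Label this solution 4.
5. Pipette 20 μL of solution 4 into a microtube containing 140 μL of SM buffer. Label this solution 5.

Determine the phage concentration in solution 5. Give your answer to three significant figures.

195 PFU/mL

Step 1: 25 μL + 175 μL = 200 μL total → factor 200/25 = 8
Step 2: 80 μL + 320 μL = 400 μL total → factor 400/80 = 5
Step 3: 300 μL + 2100 μL = 2400 μL total → factor 2400/300 = 8
Step 4: 400 μL brought to 1600 μL → factor 1600/400 = 4
Step 5: 20 μL + 140 μL = 160 μL total → factor 160/20 = 8
Overall dilution factor = 8 × 5 × 8 × 4 × 8 = 10240
Final = 2.00 × 10^6 PFU/mL / 10240 = 195 PFU/mL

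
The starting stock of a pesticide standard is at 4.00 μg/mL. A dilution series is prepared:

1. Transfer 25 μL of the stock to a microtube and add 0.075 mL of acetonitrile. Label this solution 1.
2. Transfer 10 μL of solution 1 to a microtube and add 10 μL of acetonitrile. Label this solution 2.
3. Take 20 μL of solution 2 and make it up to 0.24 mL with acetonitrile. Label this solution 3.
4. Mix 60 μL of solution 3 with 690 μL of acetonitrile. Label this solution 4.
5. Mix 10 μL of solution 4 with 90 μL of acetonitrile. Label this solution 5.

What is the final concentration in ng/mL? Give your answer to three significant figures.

0.333 ng/mL

Step 1: 25 μL + 0.075 mL = 100 μL total → factor 100/25 = 4
Step 2: 10 μL + 10 μL = 20 μL total → factor 20/10 = 2
Step 3: 20 μL brought to 0.24 mL → factor 240/20 = 12
Step 4: 60 μL + 690 μL = 750 μL total → factor 750/60 = 12.5
Step 5: 10 μL + 90 μL = 100 μL total → factor 100/10 = 10
Overall dilution factor = 4 × 2 × 12 × 12.5 × 10 = 12000
Final = 4.00 μg/mL / 12000 = 0.0003333 μg/mL = 0.333 ng/mL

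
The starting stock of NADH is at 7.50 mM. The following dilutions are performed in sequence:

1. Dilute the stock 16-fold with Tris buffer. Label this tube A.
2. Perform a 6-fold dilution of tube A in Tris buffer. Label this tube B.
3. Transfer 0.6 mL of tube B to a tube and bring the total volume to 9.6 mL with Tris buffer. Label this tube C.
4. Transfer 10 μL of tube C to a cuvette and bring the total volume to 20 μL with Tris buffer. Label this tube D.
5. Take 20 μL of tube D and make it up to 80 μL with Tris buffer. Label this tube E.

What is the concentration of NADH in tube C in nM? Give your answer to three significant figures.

Step 1: 16-fold → factor 16
Step 2: 6-fold → factor 6
Step 3: 0.6 mL brought to 9.6 mL → factor 9.6/0.6 = 16
Dilution factor through tube C = 16 × 6 × 16 = 1536
[tube C] = 7.50 mM / 1536 = 0.004883 mM = 4.88 × 10^3 nM

4.88 × 10^3 nM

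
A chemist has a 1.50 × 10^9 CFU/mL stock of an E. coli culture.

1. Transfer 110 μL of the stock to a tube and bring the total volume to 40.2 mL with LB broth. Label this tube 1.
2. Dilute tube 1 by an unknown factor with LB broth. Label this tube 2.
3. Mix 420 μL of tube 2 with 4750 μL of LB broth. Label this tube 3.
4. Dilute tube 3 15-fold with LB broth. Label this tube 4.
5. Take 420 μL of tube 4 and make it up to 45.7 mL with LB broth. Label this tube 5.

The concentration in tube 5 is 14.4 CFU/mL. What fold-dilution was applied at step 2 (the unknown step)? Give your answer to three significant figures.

Step 1: 110 μL brought to 40.2 mL → factor 40200/110 = 365.45
Step 2: unknown factor x
Step 3: 420 μL + 4750 μL = 5170 μL total → factor 5170/420 = 12.31
Step 4: 15-fold → factor 15
Step 5: 420 μL brought to 45.7 mL → factor 45700/420 = 108.81
Product of known-step factors = 7.3423 × 10^6
Overall factor = 1.50 × 10^9 CFU/mL / (14.4 CFU/mL) = 1.0417 × 10^8
x = 1.0417 × 10^8 / 7.3423 × 10^6 = 14.2

14.2-fold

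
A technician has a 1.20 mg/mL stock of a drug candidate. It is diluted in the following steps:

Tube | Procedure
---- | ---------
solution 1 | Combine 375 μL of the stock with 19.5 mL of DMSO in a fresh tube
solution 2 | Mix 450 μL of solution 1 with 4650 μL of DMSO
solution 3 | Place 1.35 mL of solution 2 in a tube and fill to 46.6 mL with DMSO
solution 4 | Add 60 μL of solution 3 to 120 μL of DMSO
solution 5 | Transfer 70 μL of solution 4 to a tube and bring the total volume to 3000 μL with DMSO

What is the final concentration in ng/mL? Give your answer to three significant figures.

0.450 ng/mL

Step 1: 375 μL + 19.5 mL = 19875 μL total → factor 19875/375 = 53
Step 2: 450 μL + 4650 μL = 5100 μL total → factor 5100/450 = 11.333
Step 3: 1.35 mL brought to 46.6 mL → factor 46.6/1.35 = 34.519
Step 4: 60 μL + 120 μL = 180 μL total → factor 180/60 = 3
Step 5: 70 μL brought to 3000 μL → factor 3000/70 = 42.857
Overall dilution factor = 53 × 11.333 × 34.519 × 3 × 42.857 = 2.6658 × 10^6
Final = 1.20 mg/mL / 2.6658 × 10^6 = 4.501 × 10^-7 mg/mL = 0.450 ng/mL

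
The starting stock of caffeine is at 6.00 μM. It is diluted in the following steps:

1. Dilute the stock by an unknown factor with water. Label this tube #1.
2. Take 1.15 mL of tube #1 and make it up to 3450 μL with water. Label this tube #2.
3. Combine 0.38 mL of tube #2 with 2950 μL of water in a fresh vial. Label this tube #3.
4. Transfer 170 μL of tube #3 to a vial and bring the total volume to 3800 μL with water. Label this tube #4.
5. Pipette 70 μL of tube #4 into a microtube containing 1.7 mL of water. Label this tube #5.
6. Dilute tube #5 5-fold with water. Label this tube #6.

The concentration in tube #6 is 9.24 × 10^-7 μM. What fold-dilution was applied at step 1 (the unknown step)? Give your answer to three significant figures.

87.4-fold

Step 1: unknown factor x
Step 2: 1.15 mL brought to 3450 μL → factor 3.45/1.15 = 3
Step 3: 0.38 mL + 2950 μL = 3.33 mL total → factor 3.33/0.38 = 8.7632
Step 4: 170 μL brought to 3800 μL → factor 3800/170 = 22.353
Step 5: 70 μL + 1.7 mL = 1770 μL total → factor 1770/70 = 25.286
Step 6: 5-fold → factor 5
Product of known-step factors = 74295
Overall factor = 6.00 μM / (9.24 × 10^-7 μM) = 6.4935 × 10^6
x = 6.4935 × 10^6 / 74295 = 87.4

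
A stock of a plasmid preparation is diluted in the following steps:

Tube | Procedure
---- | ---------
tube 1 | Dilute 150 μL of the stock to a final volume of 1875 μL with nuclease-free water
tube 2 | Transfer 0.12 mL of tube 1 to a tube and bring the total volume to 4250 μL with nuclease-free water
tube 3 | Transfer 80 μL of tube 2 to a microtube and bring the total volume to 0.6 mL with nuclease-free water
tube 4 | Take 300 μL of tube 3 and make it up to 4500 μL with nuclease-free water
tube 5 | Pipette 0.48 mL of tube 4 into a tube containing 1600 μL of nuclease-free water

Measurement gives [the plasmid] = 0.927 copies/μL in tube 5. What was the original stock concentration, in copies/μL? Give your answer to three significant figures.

Step 1: 150 μL brought to 1875 μL → factor 1875/150 = 12.5
Step 2: 0.12 mL brought to 4250 μL → factor 4.25/0.12 = 35.417
Step 3: 80 μL brought to 0.6 mL → factor 600/80 = 7.5
Step 4: 300 μL brought to 4500 μL → factor 4500/300 = 15
Step 5: 0.48 mL + 1600 μL = 2.08 mL total → factor 2.08/0.48 = 4.3333
Overall dilution factor = 12.5 × 35.417 × 7.5 × 15 × 4.3333 = 2.1582 × 10^5
Stock = 0.927 copies/μL × 2.1582 × 10^5 = 2.00 × 10^5 copies/μL

2.00 × 10^5 copies/μL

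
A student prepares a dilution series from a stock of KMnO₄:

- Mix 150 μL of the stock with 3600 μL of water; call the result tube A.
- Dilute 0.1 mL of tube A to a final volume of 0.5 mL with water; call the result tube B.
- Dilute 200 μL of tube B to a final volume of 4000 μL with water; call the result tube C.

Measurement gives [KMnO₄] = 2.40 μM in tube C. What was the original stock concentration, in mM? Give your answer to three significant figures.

Step 1: 150 μL + 3600 μL = 3750 μL total → factor 3750/150 = 25
Step 2: 0.1 mL brought to 0.5 mL → factor 0.5/0.1 = 5
Step 3: 200 μL brought to 4000 μL → factor 4000/200 = 20
Overall dilution factor = 25 × 5 × 20 = 2500
Stock = 2.40 μM × 2500 = 6000 μM = 6.00 mM

6.00 mM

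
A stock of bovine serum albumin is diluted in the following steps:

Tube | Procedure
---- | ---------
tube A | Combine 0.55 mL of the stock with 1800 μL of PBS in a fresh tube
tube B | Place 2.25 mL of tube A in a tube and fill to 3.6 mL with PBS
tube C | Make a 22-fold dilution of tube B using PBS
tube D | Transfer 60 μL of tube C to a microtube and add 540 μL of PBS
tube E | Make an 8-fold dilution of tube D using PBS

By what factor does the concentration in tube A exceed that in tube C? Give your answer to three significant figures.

Step 1: 0.55 mL + 1800 μL = 2.35 mL total → factor 2.35/0.55 = 4.2727
Step 2: 2.25 mL brought to 3.6 mL → factor 3.6/2.25 = 1.6
Step 3: 22-fold → factor 22
Dilution factor to tube A = 4.2727; to tube C = 150.4
[tube A]/[tube C] = (factor to tube C)/(factor to tube A) = 150.4/4.2727 = 35.2

35.2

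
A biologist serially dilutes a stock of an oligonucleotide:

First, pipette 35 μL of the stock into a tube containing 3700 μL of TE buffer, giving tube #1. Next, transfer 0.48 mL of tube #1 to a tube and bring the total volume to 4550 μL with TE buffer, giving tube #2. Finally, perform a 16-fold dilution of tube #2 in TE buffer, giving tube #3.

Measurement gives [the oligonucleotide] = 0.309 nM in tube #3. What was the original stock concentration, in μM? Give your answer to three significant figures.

Step 1: 35 μL + 3700 μL = 3735 μL total → factor 3735/35 = 106.71
Step 2: 0.48 mL brought to 4550 μL → factor 4.55/0.48 = 9.4792
Step 3: 16-fold → factor 16
Overall dilution factor = 106.71 × 9.4792 × 16 = 16185
Stock = 0.309 nM × 16185 = 5001 nM = 5.00 μM

5.00 μM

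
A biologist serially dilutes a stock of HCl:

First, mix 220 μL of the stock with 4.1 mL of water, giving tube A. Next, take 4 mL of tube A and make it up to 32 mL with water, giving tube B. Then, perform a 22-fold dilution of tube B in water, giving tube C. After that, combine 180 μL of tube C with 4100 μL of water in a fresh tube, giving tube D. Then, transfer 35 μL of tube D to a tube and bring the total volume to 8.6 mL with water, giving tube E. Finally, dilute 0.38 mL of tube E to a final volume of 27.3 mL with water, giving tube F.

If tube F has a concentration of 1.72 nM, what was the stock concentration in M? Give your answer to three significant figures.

Step 1: 220 μL + 4.1 mL = 4320 μL total → factor 4320/220 = 19.636
Step 2: 4 mL brought to 32 mL → factor 32/4 = 8
Step 3: 22-fold → factor 22
Step 4: 180 μL + 4100 μL = 4280 μL total → factor 4280/180 = 23.778
Step 5: 35 μL brought to 8.6 mL → factor 8600/35 = 245.71
Step 6: 0.38 mL brought to 27.3 mL → factor 27.3/0.38 = 71.842
Overall dilution factor = 19.636 × 8 × 22 × 23.778 × 245.71 × 71.842 = 1.4506 × 10^9
Stock = 1.72 nM × 1.4506 × 10^9 = 2.495 × 10^9 nM = 2.50 M

2.50 M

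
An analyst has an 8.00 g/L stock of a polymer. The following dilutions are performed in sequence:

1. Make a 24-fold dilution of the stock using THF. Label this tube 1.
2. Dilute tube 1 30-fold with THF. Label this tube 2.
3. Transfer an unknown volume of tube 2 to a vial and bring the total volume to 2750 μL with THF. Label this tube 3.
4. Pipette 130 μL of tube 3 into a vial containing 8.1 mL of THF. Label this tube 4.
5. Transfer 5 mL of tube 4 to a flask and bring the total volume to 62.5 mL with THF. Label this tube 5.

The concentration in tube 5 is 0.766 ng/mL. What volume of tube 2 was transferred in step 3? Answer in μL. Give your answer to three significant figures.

Step 1: 24-fold → factor 24
Step 2: 30-fold → factor 30
Step 3: v brought to 2750 μL → factor = 2750 μL/v
Step 4: 130 μL + 8.1 mL = 8230 μL total → factor 8230/130 = 63.308
Step 5: 5 mL brought to 62.5 mL → factor 62.5/5 = 12.5
Product of known-step factors = 5.6977 × 10^5
Overall factor = 8.00 g/L / (0.766 ng/mL) = 1.0444 × 10^7
Step-3 factor = 1.0444 × 10^7 / 5.6977 × 10^5 = 18.33
v = 2750 μL / 18.33 = 150 μL

150 μL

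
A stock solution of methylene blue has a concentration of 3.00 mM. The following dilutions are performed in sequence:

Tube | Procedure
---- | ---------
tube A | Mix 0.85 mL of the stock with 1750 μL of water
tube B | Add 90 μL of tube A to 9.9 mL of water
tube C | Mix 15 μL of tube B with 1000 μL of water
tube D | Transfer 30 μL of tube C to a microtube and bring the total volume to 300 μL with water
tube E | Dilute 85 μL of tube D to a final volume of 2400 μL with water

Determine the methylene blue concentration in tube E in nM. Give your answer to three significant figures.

0.462 nM

Step 1: 0.85 mL + 1750 μL = 2.6 mL total → factor 2.6/0.85 = 3.0588
Step 2: 90 μL + 9.9 mL = 9990 μL total → factor 9990/90 = 111
Step 3: 15 μL + 1000 μL = 1015 μL total → factor 1015/15 = 67.667
Step 4: 30 μL brought to 300 μL → factor 300/30 = 10
Step 5: 85 μL brought to 2400 μL → factor 2400/85 = 28.235
Overall dilution factor = 3.0588 × 111 × 67.667 × 10 × 28.235 = 6.487 × 10^6
Final = 3.00 mM / 6.487 × 10^6 = 4.625 × 10^-7 mM = 0.462 nM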